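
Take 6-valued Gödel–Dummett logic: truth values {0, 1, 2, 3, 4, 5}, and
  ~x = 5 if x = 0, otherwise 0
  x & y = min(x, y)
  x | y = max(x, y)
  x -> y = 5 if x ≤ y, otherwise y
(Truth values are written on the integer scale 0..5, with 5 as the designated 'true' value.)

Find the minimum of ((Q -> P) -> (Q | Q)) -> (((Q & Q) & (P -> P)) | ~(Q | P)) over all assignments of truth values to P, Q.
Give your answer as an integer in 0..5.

1

Take P = 0, Q = 1:
Q -> P = 1 -> 0 = 0
Q | Q = 1 | 1 = 1
(Q -> P) -> (Q | Q) = 0 -> 1 = 5
Q & Q = 1 & 1 = 1
P -> P = 0 -> 0 = 5
(Q & Q) & (P -> P) = 1 & 5 = 1
Q | P = 1 | 0 = 1
~(Q | P) = ~1 = 0
((Q & Q) & (P -> P)) | ~(Q | P) = 1 | 0 = 1
((Q -> P) -> (Q | Q)) -> (((Q & Q) & (P -> P)) | ~(Q | P)) = 5 -> 1 = 1
No assignment yields a value below 1, so this is the minimum.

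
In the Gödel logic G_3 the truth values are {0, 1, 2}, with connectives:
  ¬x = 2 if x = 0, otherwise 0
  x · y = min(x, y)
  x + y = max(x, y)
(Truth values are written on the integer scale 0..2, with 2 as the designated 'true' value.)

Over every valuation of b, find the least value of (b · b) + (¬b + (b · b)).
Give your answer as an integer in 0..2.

Take b = 1:
b · b = 1 · 1 = 1
¬b = ¬1 = 0
b · b = 1 · 1 = 1
¬b + (b · b) = 0 + 1 = 1
(b · b) + (¬b + (b · b)) = 1 + 1 = 1
No assignment yields a value below 1, so this is the minimum.

1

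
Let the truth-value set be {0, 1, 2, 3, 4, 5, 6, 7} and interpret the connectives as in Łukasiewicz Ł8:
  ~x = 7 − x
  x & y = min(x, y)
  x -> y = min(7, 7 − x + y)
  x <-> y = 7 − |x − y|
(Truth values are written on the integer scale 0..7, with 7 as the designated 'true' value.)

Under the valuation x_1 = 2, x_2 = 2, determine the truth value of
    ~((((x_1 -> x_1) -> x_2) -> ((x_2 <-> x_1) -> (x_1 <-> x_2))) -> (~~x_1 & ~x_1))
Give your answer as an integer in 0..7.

5

x_1 -> x_1 = 2 -> 2 = 7
(x_1 -> x_1) -> x_2 = 7 -> 2 = 2
x_2 <-> x_1 = 2 <-> 2 = 7
x_1 <-> x_2 = 2 <-> 2 = 7
(x_2 <-> x_1) -> (x_1 <-> x_2) = 7 -> 7 = 7
((x_1 -> x_1) -> x_2) -> ((x_2 <-> x_1) -> (x_1 <-> x_2)) = 2 -> 7 = 7
~x_1 = ~2 = 5
~~x_1 = ~5 = 2
~x_1 = ~2 = 5
~~x_1 & ~x_1 = 2 & 5 = 2
(((x_1 -> x_1) -> x_2) -> ((x_2 <-> x_1) -> (x_1 <-> x_2))) -> (~~x_1 & ~x_1) = 7 -> 2 = 2
~((((x_1 -> x_1) -> x_2) -> ((x_2 <-> x_1) -> (x_1 <-> x_2))) -> (~~x_1 & ~x_1)) = ~2 = 5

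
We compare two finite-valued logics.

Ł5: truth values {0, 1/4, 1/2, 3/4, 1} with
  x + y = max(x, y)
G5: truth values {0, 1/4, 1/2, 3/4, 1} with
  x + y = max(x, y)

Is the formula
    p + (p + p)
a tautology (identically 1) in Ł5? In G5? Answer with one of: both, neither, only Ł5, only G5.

In Ł5: at p = 0 the value is 0 — not a tautology.
In G5: at p = 0 the value is 0 — not a tautology.

neither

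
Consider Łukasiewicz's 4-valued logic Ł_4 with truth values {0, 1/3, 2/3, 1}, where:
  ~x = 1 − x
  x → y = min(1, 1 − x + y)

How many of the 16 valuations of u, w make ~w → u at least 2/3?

13

u = 0, w = 0 ↦ 0  <
u = 0, w = 1/3 ↦ 1/3  <
u = 0, w = 2/3 ↦ 2/3  ≥
u = 0, w = 1 ↦ 1  ≥
u = 1/3, w = 0 ↦ 1/3  <
u = 1/3, w = 1/3 ↦ 2/3  ≥
u = 1/3, w = 2/3 ↦ 1  ≥
u = 1/3, w = 1 ↦ 1  ≥
u = 2/3, w = 0 ↦ 2/3  ≥
u = 2/3, w = 1/3 ↦ 1  ≥
u = 2/3, w = 2/3 ↦ 1  ≥
u = 2/3, w = 1 ↦ 1  ≥
u = 1, w = 0 ↦ 1  ≥
u = 1, w = 1/3 ↦ 1  ≥
u = 1, w = 2/3 ↦ 1  ≥
u = 1, w = 1 ↦ 1  ≥
So 13 of the 16 assignments meet the threshold.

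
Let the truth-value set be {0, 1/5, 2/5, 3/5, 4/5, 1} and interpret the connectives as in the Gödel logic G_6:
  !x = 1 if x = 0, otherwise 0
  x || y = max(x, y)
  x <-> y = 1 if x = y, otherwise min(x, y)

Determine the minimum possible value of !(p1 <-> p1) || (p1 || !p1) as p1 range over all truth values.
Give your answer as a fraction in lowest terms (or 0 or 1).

1/5

Take p1 = 1/5:
p1 <-> p1 = 1/5 <-> 1/5 = 1
!(p1 <-> p1) = !1 = 0
!p1 = !1/5 = 0
p1 || !p1 = 1/5 || 0 = 1/5
!(p1 <-> p1) || (p1 || !p1) = 0 || 1/5 = 1/5
No assignment yields a value below 1/5, so this is the minimum.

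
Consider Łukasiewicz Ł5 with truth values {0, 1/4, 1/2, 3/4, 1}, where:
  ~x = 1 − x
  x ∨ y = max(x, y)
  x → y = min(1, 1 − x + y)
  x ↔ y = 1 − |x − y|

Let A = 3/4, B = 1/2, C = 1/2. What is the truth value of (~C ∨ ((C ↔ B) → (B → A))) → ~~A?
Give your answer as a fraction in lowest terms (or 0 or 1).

3/4

~C = ~1/2 = 1/2
C ↔ B = 1/2 ↔ 1/2 = 1
B → A = 1/2 → 3/4 = 1
(C ↔ B) → (B → A) = 1 → 1 = 1
~C ∨ ((C ↔ B) → (B → A)) = 1/2 ∨ 1 = 1
~A = ~3/4 = 1/4
~~A = ~1/4 = 3/4
(~C ∨ ((C ↔ B) → (B → A))) → ~~A = 1 → 3/4 = 3/4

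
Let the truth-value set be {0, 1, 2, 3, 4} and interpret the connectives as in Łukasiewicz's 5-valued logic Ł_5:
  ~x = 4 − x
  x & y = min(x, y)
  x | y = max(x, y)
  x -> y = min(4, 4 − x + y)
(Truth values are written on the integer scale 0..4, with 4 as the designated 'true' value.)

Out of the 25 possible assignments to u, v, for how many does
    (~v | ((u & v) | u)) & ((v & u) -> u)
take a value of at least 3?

value 4: 9 assignments (counts)
value 3: 7 assignments (counts)
value 2: 5 assignments
value 1: 3 assignments
value 0: 1 assignment
So 16 of the 25 assignments meet the threshold.

16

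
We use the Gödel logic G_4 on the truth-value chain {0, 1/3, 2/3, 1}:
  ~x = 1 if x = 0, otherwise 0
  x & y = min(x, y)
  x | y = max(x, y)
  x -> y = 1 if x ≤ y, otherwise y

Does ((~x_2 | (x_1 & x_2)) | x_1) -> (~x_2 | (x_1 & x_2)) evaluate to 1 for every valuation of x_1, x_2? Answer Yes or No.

No

Counterexample: take x_1 = 2/3, x_2 = 1/3.
~x_2 = ~1/3 = 0
x_1 & x_2 = 2/3 & 1/3 = 1/3
~x_2 | (x_1 & x_2) = 0 | 1/3 = 1/3
(~x_2 | (x_1 & x_2)) | x_1 = 1/3 | 2/3 = 2/3
((~x_2 | (x_1 & x_2)) | x_1) -> (~x_2 | (x_1 & x_2)) = 2/3 -> 1/3 = 1/3
This gives 1/3 ≠ 1.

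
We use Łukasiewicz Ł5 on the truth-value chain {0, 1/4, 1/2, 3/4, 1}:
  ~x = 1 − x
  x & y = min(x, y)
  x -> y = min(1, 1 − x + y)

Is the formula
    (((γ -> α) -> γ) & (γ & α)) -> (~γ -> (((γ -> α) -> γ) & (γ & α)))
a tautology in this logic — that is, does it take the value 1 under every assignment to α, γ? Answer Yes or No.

At α = 1, γ = 3/4, for instance:
γ -> α = 3/4 -> 1 = 1
(γ -> α) -> γ = 1 -> 3/4 = 3/4
γ & α = 3/4 & 1 = 3/4
((γ -> α) -> γ) & (γ & α) = 3/4 & 3/4 = 3/4
~γ = ~3/4 = 1/4
~γ -> (((γ -> α) -> γ) & (γ & α)) = 1/4 -> 3/4 = 1
(((γ -> α) -> γ) & (γ & α)) -> (~γ -> (((γ -> α) -> γ) & (γ & α))) = 3/4 -> 1 = 1
and checking the remaining 24 assignments likewise gives ≥ 1 in every case.

Yes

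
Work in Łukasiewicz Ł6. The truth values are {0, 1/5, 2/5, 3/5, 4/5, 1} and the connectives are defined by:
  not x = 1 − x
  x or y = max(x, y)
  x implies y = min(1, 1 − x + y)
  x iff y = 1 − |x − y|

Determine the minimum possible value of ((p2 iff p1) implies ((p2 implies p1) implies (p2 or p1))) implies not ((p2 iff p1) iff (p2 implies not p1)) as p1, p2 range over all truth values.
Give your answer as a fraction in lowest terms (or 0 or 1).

1/5

Take p1 = 2/5, p2 = 3/5:
p2 iff p1 = 3/5 iff 2/5 = 4/5
p2 implies p1 = 3/5 implies 2/5 = 4/5
p2 or p1 = 3/5 or 2/5 = 3/5
(p2 implies p1) implies (p2 or p1) = 4/5 implies 3/5 = 4/5
(p2 iff p1) implies ((p2 implies p1) implies (p2 or p1)) = 4/5 implies 4/5 = 1
p2 iff p1 = 3/5 iff 2/5 = 4/5
not p1 = not 2/5 = 3/5
p2 implies not p1 = 3/5 implies 3/5 = 1
(p2 iff p1) iff (p2 implies not p1) = 4/5 iff 1 = 4/5
not ((p2 iff p1) iff (p2 implies not p1)) = not 4/5 = 1/5
((p2 iff p1) implies ((p2 implies p1) implies (p2 or p1))) implies not ((p2 iff p1) iff (p2 implies not p1)) = 1 implies 1/5 = 1/5
No assignment yields a value below 1/5, so this is the minimum.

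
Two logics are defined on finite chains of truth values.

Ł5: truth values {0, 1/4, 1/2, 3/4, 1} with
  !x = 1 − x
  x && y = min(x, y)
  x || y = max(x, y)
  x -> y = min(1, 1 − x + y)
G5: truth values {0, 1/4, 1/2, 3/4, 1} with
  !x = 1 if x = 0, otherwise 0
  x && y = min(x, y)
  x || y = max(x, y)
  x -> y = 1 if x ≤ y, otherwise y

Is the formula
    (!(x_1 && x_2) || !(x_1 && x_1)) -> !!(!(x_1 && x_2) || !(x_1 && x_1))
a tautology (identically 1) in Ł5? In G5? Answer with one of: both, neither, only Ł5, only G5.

In Ł5: every assignment gives 1 — tautology.
In G5: every assignment gives 1 — tautology.

both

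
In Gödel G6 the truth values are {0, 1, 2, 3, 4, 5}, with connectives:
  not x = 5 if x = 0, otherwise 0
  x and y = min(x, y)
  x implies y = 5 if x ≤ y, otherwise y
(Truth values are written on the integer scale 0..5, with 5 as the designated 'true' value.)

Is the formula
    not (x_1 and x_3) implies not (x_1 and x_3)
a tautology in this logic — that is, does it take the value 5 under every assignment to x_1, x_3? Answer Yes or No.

At x_1 = 3, x_3 = 1, for instance:
x_1 and x_3 = 3 and 1 = 1
not (x_1 and x_3) = not 1 = 0
not (x_1 and x_3) implies not (x_1 and x_3) = 0 implies 0 = 5
and checking the remaining 35 assignments likewise gives ≥ 5 in every case.

Yes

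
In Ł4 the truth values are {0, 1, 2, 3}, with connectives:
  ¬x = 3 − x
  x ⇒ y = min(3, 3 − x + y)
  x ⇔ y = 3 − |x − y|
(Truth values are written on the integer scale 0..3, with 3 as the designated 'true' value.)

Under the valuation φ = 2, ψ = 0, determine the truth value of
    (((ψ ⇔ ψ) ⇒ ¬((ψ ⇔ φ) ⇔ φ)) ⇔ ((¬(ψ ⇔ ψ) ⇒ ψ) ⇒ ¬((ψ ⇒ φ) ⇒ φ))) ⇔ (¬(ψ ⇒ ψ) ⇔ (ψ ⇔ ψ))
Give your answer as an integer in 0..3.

ψ ⇔ ψ = 0 ⇔ 0 = 3
ψ ⇔ φ = 0 ⇔ 2 = 1
(ψ ⇔ φ) ⇔ φ = 1 ⇔ 2 = 2
¬((ψ ⇔ φ) ⇔ φ) = ¬2 = 1
(ψ ⇔ ψ) ⇒ ¬((ψ ⇔ φ) ⇔ φ) = 3 ⇒ 1 = 1
ψ ⇔ ψ = 0 ⇔ 0 = 3
¬(ψ ⇔ ψ) = ¬3 = 0
¬(ψ ⇔ ψ) ⇒ ψ = 0 ⇒ 0 = 3
ψ ⇒ φ = 0 ⇒ 2 = 3
(ψ ⇒ φ) ⇒ φ = 3 ⇒ 2 = 2
¬((ψ ⇒ φ) ⇒ φ) = ¬2 = 1
(¬(ψ ⇔ ψ) ⇒ ψ) ⇒ ¬((ψ ⇒ φ) ⇒ φ) = 3 ⇒ 1 = 1
((ψ ⇔ ψ) ⇒ ¬((ψ ⇔ φ) ⇔ φ)) ⇔ ((¬(ψ ⇔ ψ) ⇒ ψ) ⇒ ¬((ψ ⇒ φ) ⇒ φ)) = 1 ⇔ 1 = 3
ψ ⇒ ψ = 0 ⇒ 0 = 3
¬(ψ ⇒ ψ) = ¬3 = 0
ψ ⇔ ψ = 0 ⇔ 0 = 3
¬(ψ ⇒ ψ) ⇔ (ψ ⇔ ψ) = 0 ⇔ 3 = 0
(((ψ ⇔ ψ) ⇒ ¬((ψ ⇔ φ) ⇔ φ)) ⇔ ((¬(ψ ⇔ ψ) ⇒ ψ) ⇒ ¬((ψ ⇒ φ) ⇒ φ))) ⇔ (¬(ψ ⇒ ψ) ⇔ (ψ ⇔ ψ)) = 3 ⇔ 0 = 0

0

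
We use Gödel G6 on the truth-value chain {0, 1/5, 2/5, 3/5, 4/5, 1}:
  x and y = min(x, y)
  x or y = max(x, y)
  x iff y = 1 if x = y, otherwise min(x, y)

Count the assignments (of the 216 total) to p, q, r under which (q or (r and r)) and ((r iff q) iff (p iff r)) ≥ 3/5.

value 1: 21 assignments (counts)
value 4/5: 23 assignments (counts)
value 3/5: 28 assignments (counts)
value 2/5: 36 assignments
value 1/5: 47 assignments
value 0: 61 assignments
So 72 of the 216 assignments meet the threshold.

72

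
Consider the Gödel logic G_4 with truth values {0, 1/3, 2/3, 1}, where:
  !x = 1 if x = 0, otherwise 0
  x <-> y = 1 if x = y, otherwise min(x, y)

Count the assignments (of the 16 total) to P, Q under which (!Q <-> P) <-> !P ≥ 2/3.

12

P = 0, Q = 0 ↦ 0  <
P = 0, Q = 1/3 ↦ 1  ≥
P = 0, Q = 2/3 ↦ 1  ≥
P = 0, Q = 1 ↦ 1  ≥
P = 1/3, Q = 0 ↦ 0  <
P = 1/3, Q = 1/3 ↦ 1  ≥
P = 1/3, Q = 2/3 ↦ 1  ≥
P = 1/3, Q = 1 ↦ 1  ≥
P = 2/3, Q = 0 ↦ 0  <
P = 2/3, Q = 1/3 ↦ 1  ≥
P = 2/3, Q = 2/3 ↦ 1  ≥
P = 2/3, Q = 1 ↦ 1  ≥
P = 1, Q = 0 ↦ 0  <
P = 1, Q = 1/3 ↦ 1  ≥
P = 1, Q = 2/3 ↦ 1  ≥
P = 1, Q = 1 ↦ 1  ≥
So 12 of the 16 assignments meet the threshold.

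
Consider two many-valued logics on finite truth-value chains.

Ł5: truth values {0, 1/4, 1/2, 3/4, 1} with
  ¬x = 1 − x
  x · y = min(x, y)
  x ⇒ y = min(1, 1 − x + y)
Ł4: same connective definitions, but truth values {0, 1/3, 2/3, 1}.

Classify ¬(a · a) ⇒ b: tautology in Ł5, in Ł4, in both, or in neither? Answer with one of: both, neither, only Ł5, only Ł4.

neither

In Ł5: at a = 0, b = 0 the value is 0 — not a tautology.
In Ł4: at a = 0, b = 0 the value is 0 — not a tautology.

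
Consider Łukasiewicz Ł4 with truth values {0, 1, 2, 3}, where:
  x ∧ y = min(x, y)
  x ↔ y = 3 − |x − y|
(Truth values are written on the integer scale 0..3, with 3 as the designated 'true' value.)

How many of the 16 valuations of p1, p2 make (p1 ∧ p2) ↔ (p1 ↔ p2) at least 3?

7

p1 = 0, p2 = 0 ↦ 0  <
p1 = 0, p2 = 1 ↦ 1  <
p1 = 0, p2 = 2 ↦ 2  <
p1 = 0, p2 = 3 ↦ 3  ≥
p1 = 1, p2 = 0 ↦ 1  <
p1 = 1, p2 = 1 ↦ 1  <
p1 = 1, p2 = 2 ↦ 2  <
p1 = 1, p2 = 3 ↦ 3  ≥
p1 = 2, p2 = 0 ↦ 2  <
p1 = 2, p2 = 1 ↦ 2  <
p1 = 2, p2 = 2 ↦ 2  <
p1 = 2, p2 = 3 ↦ 3  ≥
p1 = 3, p2 = 0 ↦ 3  ≥
p1 = 3, p2 = 1 ↦ 3  ≥
p1 = 3, p2 = 2 ↦ 3  ≥
p1 = 3, p2 = 3 ↦ 3  ≥
So 7 of the 16 assignments meet the threshold.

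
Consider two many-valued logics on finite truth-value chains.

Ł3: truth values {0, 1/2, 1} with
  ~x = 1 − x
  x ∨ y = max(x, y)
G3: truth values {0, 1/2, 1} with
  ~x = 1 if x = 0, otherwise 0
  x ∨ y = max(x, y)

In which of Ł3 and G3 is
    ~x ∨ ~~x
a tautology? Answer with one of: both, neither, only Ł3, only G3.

In Ł3: at x = 1/2 the value is 1/2 — not a tautology.
In G3: every assignment gives 1 — tautology.

only G3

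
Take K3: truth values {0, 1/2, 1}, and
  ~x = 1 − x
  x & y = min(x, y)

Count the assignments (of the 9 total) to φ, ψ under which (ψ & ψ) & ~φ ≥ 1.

φ = 0, ψ = 0 ↦ 0  <
φ = 0, ψ = 1/2 ↦ 1/2  <
φ = 0, ψ = 1 ↦ 1  ≥
φ = 1/2, ψ = 0 ↦ 0  <
φ = 1/2, ψ = 1/2 ↦ 1/2  <
φ = 1/2, ψ = 1 ↦ 1/2  <
φ = 1, ψ = 0 ↦ 0  <
φ = 1, ψ = 1/2 ↦ 0  <
φ = 1, ψ = 1 ↦ 0  <
So 1 of the 9 assignments meets the threshold.

1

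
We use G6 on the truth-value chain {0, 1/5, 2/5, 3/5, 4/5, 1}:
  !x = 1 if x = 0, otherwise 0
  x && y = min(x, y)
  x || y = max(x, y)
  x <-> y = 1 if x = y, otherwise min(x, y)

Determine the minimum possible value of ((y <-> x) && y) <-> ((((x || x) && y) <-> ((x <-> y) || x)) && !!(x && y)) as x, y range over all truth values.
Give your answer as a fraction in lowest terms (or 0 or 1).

Take x = 1/5, y = 2/5:
y <-> x = 2/5 <-> 1/5 = 1/5
(y <-> x) && y = 1/5 && 2/5 = 1/5
x || x = 1/5 || 1/5 = 1/5
(x || x) && y = 1/5 && 2/5 = 1/5
x <-> y = 1/5 <-> 2/5 = 1/5
(x <-> y) || x = 1/5 || 1/5 = 1/5
((x || x) && y) <-> ((x <-> y) || x) = 1/5 <-> 1/5 = 1
x && y = 1/5 && 2/5 = 1/5
!(x && y) = !1/5 = 0
!!(x && y) = !0 = 1
(((x || x) && y) <-> ((x <-> y) || x)) && !!(x && y) = 1 && 1 = 1
((y <-> x) && y) <-> ((((x || x) && y) <-> ((x <-> y) || x)) && !!(x && y)) = 1/5 <-> 1 = 1/5
No assignment yields a value below 1/5, so this is the minimum.

1/5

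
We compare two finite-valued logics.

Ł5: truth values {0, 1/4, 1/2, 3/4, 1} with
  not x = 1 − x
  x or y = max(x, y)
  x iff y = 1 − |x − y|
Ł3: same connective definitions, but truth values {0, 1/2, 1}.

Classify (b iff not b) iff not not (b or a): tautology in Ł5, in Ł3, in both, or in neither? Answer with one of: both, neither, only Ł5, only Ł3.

neither

In Ł5: at a = 0, b = 1/4 the value is 3/4 — not a tautology.
In Ł3: at a = 0, b = 1/2 the value is 1/2 — not a tautology.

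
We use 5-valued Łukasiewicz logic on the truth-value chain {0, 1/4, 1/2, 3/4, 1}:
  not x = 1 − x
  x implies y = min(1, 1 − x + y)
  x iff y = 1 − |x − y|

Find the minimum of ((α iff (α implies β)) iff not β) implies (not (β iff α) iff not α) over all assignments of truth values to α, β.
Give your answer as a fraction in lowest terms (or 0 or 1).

1/2

Take α = 1/2, β = 1/2:
α implies β = 1/2 implies 1/2 = 1
α iff (α implies β) = 1/2 iff 1 = 1/2
not β = not 1/2 = 1/2
(α iff (α implies β)) iff not β = 1/2 iff 1/2 = 1
β iff α = 1/2 iff 1/2 = 1
not (β iff α) = not 1 = 0
not α = not 1/2 = 1/2
not (β iff α) iff not α = 0 iff 1/2 = 1/2
((α iff (α implies β)) iff not β) implies (not (β iff α) iff not α) = 1 implies 1/2 = 1/2
No assignment yields a value below 1/2, so this is the minimum.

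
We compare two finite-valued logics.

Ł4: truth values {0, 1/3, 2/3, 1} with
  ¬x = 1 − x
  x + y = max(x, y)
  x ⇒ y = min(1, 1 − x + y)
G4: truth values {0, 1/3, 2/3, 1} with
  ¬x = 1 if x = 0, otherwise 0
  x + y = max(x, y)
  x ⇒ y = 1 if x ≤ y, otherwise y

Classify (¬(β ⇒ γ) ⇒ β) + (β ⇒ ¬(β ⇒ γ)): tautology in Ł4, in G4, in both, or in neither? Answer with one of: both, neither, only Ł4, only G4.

In Ł4: every assignment gives 1 — tautology.
In G4: every assignment gives 1 — tautology.

both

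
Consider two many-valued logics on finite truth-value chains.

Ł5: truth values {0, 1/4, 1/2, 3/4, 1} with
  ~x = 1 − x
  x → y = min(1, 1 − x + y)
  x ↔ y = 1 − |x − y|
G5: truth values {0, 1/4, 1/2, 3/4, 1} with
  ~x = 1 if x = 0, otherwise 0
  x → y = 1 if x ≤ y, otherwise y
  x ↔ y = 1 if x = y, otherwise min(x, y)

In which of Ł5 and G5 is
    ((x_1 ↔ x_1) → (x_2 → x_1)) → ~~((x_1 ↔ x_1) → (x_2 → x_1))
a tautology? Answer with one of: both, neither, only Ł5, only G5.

both

In Ł5: every assignment gives 1 — tautology.
In G5: every assignment gives 1 — tautology.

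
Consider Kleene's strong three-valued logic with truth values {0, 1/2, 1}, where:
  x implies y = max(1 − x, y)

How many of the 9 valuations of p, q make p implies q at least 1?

p = 0, q = 0 ↦ 1  ≥
p = 0, q = 1/2 ↦ 1  ≥
p = 0, q = 1 ↦ 1  ≥
p = 1/2, q = 0 ↦ 1/2  <
p = 1/2, q = 1/2 ↦ 1/2  <
p = 1/2, q = 1 ↦ 1  ≥
p = 1, q = 0 ↦ 0  <
p = 1, q = 1/2 ↦ 1/2  <
p = 1, q = 1 ↦ 1  ≥
So 5 of the 9 assignments meet the threshold.

5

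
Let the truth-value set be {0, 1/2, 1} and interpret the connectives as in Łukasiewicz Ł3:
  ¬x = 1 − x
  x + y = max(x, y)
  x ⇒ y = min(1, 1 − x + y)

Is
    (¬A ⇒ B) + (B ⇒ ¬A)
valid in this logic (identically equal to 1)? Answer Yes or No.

Yes

A = 0, B = 0 ↦ 1
A = 0, B = 1/2 ↦ 1
A = 0, B = 1 ↦ 1
A = 1/2, B = 0 ↦ 1
A = 1/2, B = 1/2 ↦ 1
A = 1/2, B = 1 ↦ 1
A = 1, B = 0 ↦ 1
A = 1, B = 1/2 ↦ 1
A = 1, B = 1 ↦ 1
Every assignment gives a value ≥ 1.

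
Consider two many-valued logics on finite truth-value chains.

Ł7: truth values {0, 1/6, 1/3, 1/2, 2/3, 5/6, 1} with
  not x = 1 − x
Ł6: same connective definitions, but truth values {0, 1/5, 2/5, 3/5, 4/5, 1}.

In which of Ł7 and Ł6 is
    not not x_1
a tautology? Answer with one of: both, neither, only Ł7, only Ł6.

In Ł7: at x_1 = 0 the value is 0 — not a tautology.
In Ł6: at x_1 = 0 the value is 0 — not a tautology.

neither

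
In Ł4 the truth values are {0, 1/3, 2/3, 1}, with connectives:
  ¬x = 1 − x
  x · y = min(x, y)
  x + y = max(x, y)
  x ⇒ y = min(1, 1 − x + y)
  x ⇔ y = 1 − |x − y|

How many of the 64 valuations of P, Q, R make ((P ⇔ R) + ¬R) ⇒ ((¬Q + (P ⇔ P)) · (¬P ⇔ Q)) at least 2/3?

51

value 1: 33 assignments (counts)
value 2/3: 18 assignments (counts)
value 1/3: 10 assignments
value 0: 3 assignments
So 51 of the 64 assignments meet the threshold.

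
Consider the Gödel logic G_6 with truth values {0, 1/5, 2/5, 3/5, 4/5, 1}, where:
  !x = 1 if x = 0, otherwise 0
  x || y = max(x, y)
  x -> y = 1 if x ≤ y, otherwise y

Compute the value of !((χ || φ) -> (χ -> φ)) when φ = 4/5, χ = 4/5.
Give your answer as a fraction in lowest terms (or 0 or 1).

0

χ || φ = 4/5 || 4/5 = 4/5
χ -> φ = 4/5 -> 4/5 = 1
(χ || φ) -> (χ -> φ) = 4/5 -> 1 = 1
!((χ || φ) -> (χ -> φ)) = !1 = 0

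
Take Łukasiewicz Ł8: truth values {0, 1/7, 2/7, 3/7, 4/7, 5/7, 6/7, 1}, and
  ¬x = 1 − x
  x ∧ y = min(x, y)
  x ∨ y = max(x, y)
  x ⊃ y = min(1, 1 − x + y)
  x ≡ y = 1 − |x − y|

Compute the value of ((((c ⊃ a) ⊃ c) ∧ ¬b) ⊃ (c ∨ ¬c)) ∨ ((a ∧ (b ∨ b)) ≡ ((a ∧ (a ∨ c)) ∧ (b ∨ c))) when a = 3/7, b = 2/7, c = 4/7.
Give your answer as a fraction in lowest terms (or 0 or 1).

6/7

c ⊃ a = 4/7 ⊃ 3/7 = 6/7
(c ⊃ a) ⊃ c = 6/7 ⊃ 4/7 = 5/7
¬b = ¬2/7 = 5/7
((c ⊃ a) ⊃ c) ∧ ¬b = 5/7 ∧ 5/7 = 5/7
¬c = ¬4/7 = 3/7
c ∨ ¬c = 4/7 ∨ 3/7 = 4/7
(((c ⊃ a) ⊃ c) ∧ ¬b) ⊃ (c ∨ ¬c) = 5/7 ⊃ 4/7 = 6/7
b ∨ b = 2/7 ∨ 2/7 = 2/7
a ∧ (b ∨ b) = 3/7 ∧ 2/7 = 2/7
a ∨ c = 3/7 ∨ 4/7 = 4/7
a ∧ (a ∨ c) = 3/7 ∧ 4/7 = 3/7
b ∨ c = 2/7 ∨ 4/7 = 4/7
(a ∧ (a ∨ c)) ∧ (b ∨ c) = 3/7 ∧ 4/7 = 3/7
(a ∧ (b ∨ b)) ≡ ((a ∧ (a ∨ c)) ∧ (b ∨ c)) = 2/7 ≡ 3/7 = 6/7
((((c ⊃ a) ⊃ c) ∧ ¬b) ⊃ (c ∨ ¬c)) ∨ ((a ∧ (b ∨ b)) ≡ ((a ∧ (a ∨ c)) ∧ (b ∨ c))) = 6/7 ∨ 6/7 = 6/7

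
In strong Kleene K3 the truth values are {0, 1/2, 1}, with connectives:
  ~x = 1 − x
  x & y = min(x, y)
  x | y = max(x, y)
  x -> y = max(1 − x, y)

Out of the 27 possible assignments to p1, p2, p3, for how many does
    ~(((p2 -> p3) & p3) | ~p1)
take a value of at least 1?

value 1: 3 assignments (counts)
value 1/2: 9 assignments
value 0: 15 assignments
So 3 of the 27 assignments meet the threshold.

3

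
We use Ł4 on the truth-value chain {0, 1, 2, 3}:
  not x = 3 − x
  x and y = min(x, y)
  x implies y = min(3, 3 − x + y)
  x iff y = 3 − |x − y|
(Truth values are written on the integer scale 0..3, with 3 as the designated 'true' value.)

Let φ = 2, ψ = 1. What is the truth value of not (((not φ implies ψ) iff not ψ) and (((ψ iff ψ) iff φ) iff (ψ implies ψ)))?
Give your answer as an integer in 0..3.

1

not φ = not 2 = 1
not φ implies ψ = 1 implies 1 = 3
not ψ = not 1 = 2
(not φ implies ψ) iff not ψ = 3 iff 2 = 2
ψ iff ψ = 1 iff 1 = 3
(ψ iff ψ) iff φ = 3 iff 2 = 2
ψ implies ψ = 1 implies 1 = 3
((ψ iff ψ) iff φ) iff (ψ implies ψ) = 2 iff 3 = 2
((not φ implies ψ) iff not ψ) and (((ψ iff ψ) iff φ) iff (ψ implies ψ)) = 2 and 2 = 2
not (((not φ implies ψ) iff not ψ) and (((ψ iff ψ) iff φ) iff (ψ implies ψ))) = not 2 = 1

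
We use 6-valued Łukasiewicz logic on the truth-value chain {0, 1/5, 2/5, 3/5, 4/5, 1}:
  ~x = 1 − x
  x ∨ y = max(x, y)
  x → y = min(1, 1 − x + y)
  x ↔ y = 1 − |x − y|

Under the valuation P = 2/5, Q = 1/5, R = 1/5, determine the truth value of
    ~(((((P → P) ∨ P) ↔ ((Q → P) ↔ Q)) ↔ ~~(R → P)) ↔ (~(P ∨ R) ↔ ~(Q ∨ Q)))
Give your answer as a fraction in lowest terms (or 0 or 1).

3/5

P → P = 2/5 → 2/5 = 1
(P → P) ∨ P = 1 ∨ 2/5 = 1
Q → P = 1/5 → 2/5 = 1
(Q → P) ↔ Q = 1 ↔ 1/5 = 1/5
((P → P) ∨ P) ↔ ((Q → P) ↔ Q) = 1 ↔ 1/5 = 1/5
R → P = 1/5 → 2/5 = 1
~(R → P) = ~1 = 0
~~(R → P) = ~0 = 1
(((P → P) ∨ P) ↔ ((Q → P) ↔ Q)) ↔ ~~(R → P) = 1/5 ↔ 1 = 1/5
P ∨ R = 2/5 ∨ 1/5 = 2/5
~(P ∨ R) = ~2/5 = 3/5
Q ∨ Q = 1/5 ∨ 1/5 = 1/5
~(Q ∨ Q) = ~1/5 = 4/5
~(P ∨ R) ↔ ~(Q ∨ Q) = 3/5 ↔ 4/5 = 4/5
((((P → P) ∨ P) ↔ ((Q → P) ↔ Q)) ↔ ~~(R → P)) ↔ (~(P ∨ R) ↔ ~(Q ∨ Q)) = 1/5 ↔ 4/5 = 2/5
~(((((P → P) ∨ P) ↔ ((Q → P) ↔ Q)) ↔ ~~(R → P)) ↔ (~(P ∨ R) ↔ ~(Q ∨ Q))) = ~2/5 = 3/5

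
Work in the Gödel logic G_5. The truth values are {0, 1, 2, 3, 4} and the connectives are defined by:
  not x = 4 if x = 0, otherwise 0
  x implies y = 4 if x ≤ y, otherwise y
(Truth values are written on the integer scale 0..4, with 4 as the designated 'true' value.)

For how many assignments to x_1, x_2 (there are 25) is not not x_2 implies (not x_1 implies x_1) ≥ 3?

value 4: 21 assignments (counts)
value 0: 4 assignments
So 21 of the 25 assignments meet the threshold.

21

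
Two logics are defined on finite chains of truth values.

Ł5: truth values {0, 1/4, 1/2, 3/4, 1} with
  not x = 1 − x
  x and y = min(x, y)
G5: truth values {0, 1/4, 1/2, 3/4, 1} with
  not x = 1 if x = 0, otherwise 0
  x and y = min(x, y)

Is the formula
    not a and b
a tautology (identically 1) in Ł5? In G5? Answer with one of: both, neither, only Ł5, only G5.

neither

In Ł5: at a = 0, b = 0 the value is 0 — not a tautology.
In G5: at a = 0, b = 0 the value is 0 — not a tautology.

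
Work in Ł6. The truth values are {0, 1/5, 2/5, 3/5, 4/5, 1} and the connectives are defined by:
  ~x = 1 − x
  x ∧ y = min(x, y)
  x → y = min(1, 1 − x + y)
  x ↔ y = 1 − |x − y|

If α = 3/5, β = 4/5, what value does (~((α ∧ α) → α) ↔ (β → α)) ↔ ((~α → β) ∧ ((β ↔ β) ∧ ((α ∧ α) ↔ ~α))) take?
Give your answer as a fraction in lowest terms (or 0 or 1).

2/5

α ∧ α = 3/5 ∧ 3/5 = 3/5
(α ∧ α) → α = 3/5 → 3/5 = 1
~((α ∧ α) → α) = ~1 = 0
β → α = 4/5 → 3/5 = 4/5
~((α ∧ α) → α) ↔ (β → α) = 0 ↔ 4/5 = 1/5
~α = ~3/5 = 2/5
~α → β = 2/5 → 4/5 = 1
β ↔ β = 4/5 ↔ 4/5 = 1
α ∧ α = 3/5 ∧ 3/5 = 3/5
~α = ~3/5 = 2/5
(α ∧ α) ↔ ~α = 3/5 ↔ 2/5 = 4/5
(β ↔ β) ∧ ((α ∧ α) ↔ ~α) = 1 ∧ 4/5 = 4/5
(~α → β) ∧ ((β ↔ β) ∧ ((α ∧ α) ↔ ~α)) = 1 ∧ 4/5 = 4/5
(~((α ∧ α) → α) ↔ (β → α)) ↔ ((~α → β) ∧ ((β ↔ β) ∧ ((α ∧ α) ↔ ~α))) = 1/5 ↔ 4/5 = 2/5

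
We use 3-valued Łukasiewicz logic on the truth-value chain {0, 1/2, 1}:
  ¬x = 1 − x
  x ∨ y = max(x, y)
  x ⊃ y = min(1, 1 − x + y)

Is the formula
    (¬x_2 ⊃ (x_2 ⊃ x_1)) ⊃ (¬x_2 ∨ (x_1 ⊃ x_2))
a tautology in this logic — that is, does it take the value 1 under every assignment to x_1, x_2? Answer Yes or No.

Counterexample: take x_1 = 1, x_2 = 1/2.
¬x_2 = ¬1/2 = 1/2
x_2 ⊃ x_1 = 1/2 ⊃ 1 = 1
¬x_2 ⊃ (x_2 ⊃ x_1) = 1/2 ⊃ 1 = 1
¬x_2 = ¬1/2 = 1/2
x_1 ⊃ x_2 = 1 ⊃ 1/2 = 1/2
¬x_2 ∨ (x_1 ⊃ x_2) = 1/2 ∨ 1/2 = 1/2
(¬x_2 ⊃ (x_2 ⊃ x_1)) ⊃ (¬x_2 ∨ (x_1 ⊃ x_2)) = 1 ⊃ 1/2 = 1/2
This gives 1/2 ≠ 1.

No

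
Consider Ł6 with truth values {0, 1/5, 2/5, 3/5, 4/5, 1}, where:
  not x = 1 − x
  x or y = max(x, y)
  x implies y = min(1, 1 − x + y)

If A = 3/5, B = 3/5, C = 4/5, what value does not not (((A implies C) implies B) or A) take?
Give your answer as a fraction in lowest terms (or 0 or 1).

3/5

A implies C = 3/5 implies 4/5 = 1
(A implies C) implies B = 1 implies 3/5 = 3/5
((A implies C) implies B) or A = 3/5 or 3/5 = 3/5
not (((A implies C) implies B) or A) = not 3/5 = 2/5
not not (((A implies C) implies B) or A) = not 2/5 = 3/5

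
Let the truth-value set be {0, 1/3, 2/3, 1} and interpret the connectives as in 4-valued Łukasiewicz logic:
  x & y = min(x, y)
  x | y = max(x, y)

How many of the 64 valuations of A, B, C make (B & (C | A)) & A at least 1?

value 1: 4 assignments (counts)
value 2/3: 12 assignments
value 1/3: 20 assignments
value 0: 28 assignments
So 4 of the 64 assignments meet the threshold.

4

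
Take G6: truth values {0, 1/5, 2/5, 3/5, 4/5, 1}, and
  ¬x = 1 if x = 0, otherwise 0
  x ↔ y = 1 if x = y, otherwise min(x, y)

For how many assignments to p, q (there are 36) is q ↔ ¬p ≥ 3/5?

8

value 1: 6 assignments (counts)
value 4/5: 1 assignment (counts)
value 3/5: 1 assignment (counts)
value 2/5: 1 assignment
value 1/5: 1 assignment
value 0: 26 assignments
So 8 of the 36 assignments meet the threshold.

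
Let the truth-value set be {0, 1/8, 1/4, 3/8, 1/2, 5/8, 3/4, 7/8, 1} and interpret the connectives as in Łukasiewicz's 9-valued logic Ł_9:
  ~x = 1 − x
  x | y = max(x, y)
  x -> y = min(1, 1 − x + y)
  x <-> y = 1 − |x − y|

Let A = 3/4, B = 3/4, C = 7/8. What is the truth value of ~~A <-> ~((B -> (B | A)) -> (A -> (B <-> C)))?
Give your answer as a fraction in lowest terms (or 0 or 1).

1/4

~A = ~3/4 = 1/4
~~A = ~1/4 = 3/4
B | A = 3/4 | 3/4 = 3/4
B -> (B | A) = 3/4 -> 3/4 = 1
B <-> C = 3/4 <-> 7/8 = 7/8
A -> (B <-> C) = 3/4 -> 7/8 = 1
(B -> (B | A)) -> (A -> (B <-> C)) = 1 -> 1 = 1
~((B -> (B | A)) -> (A -> (B <-> C))) = ~1 = 0
~~A <-> ~((B -> (B | A)) -> (A -> (B <-> C))) = 3/4 <-> 0 = 1/4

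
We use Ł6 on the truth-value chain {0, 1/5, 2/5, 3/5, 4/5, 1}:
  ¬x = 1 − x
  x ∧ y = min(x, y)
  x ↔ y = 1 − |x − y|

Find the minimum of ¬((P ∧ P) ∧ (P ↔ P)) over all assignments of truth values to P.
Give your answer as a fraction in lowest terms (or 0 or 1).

Take P = 1:
P ∧ P = 1 ∧ 1 = 1
P ↔ P = 1 ↔ 1 = 1
(P ∧ P) ∧ (P ↔ P) = 1 ∧ 1 = 1
¬((P ∧ P) ∧ (P ↔ P)) = ¬1 = 0
No assignment yields a value below 0, so this is the minimum.

0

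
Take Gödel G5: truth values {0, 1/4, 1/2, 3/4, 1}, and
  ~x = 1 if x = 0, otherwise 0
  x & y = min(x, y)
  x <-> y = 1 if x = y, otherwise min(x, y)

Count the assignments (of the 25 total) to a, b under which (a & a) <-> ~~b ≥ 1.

value 1: 5 assignments (counts)
value 3/4: 4 assignments
value 1/2: 4 assignments
value 1/4: 4 assignments
value 0: 8 assignments
So 5 of the 25 assignments meet the threshold.

5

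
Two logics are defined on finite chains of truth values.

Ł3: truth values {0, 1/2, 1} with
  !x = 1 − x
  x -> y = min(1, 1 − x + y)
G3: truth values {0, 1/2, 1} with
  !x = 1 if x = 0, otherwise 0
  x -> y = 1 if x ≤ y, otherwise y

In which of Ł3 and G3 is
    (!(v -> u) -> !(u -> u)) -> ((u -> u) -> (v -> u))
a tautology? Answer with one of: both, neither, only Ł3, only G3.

In Ł3: every assignment gives 1 — tautology.
In G3: at u = 1/2, v = 1 the value is 1/2 — not a tautology.

only Ł3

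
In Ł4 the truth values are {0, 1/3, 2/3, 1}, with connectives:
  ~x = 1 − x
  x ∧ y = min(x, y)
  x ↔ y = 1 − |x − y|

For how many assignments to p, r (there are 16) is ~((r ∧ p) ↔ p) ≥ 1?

p = 0, r = 0 ↦ 0  <
p = 0, r = 1/3 ↦ 0  <
p = 0, r = 2/3 ↦ 0  <
p = 0, r = 1 ↦ 0  <
p = 1/3, r = 0 ↦ 1/3  <
p = 1/3, r = 1/3 ↦ 0  <
p = 1/3, r = 2/3 ↦ 0  <
p = 1/3, r = 1 ↦ 0  <
p = 2/3, r = 0 ↦ 2/3  <
p = 2/3, r = 1/3 ↦ 1/3  <
p = 2/3, r = 2/3 ↦ 0  <
p = 2/3, r = 1 ↦ 0  <
p = 1, r = 0 ↦ 1  ≥
p = 1, r = 1/3 ↦ 2/3  <
p = 1, r = 2/3 ↦ 1/3  <
p = 1, r = 1 ↦ 0  <
So 1 of the 16 assignments meets the threshold.

1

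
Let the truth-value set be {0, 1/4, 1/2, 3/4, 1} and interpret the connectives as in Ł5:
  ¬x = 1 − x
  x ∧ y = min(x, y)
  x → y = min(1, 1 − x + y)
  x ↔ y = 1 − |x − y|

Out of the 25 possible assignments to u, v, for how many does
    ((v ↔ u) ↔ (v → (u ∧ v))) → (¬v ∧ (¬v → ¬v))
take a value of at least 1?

value 1: 9 assignments (counts)
value 3/4: 3 assignments
value 1/2: 4 assignments
value 1/4: 4 assignments
value 0: 5 assignments
So 9 of the 25 assignments meet the threshold.

9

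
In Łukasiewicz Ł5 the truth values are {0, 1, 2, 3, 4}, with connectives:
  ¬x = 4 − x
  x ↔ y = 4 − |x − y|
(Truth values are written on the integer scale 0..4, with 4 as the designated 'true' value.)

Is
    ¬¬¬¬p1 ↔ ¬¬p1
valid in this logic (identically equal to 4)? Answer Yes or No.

p1 = 0 ↦ 4
p1 = 1 ↦ 4
p1 = 2 ↦ 4
p1 = 3 ↦ 4
p1 = 4 ↦ 4
Every assignment gives a value ≥ 4.

Yes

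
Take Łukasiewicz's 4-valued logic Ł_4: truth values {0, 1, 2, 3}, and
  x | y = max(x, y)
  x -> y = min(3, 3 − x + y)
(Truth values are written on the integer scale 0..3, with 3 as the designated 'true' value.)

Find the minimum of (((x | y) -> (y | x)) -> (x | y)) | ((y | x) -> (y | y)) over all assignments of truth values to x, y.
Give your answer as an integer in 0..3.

Take x = 1, y = 0:
x | y = 1 | 0 = 1
y | x = 0 | 1 = 1
(x | y) -> (y | x) = 1 -> 1 = 3
x | y = 1 | 0 = 1
((x | y) -> (y | x)) -> (x | y) = 3 -> 1 = 1
y | x = 0 | 1 = 1
y | y = 0 | 0 = 0
(y | x) -> (y | y) = 1 -> 0 = 2
(((x | y) -> (y | x)) -> (x | y)) | ((y | x) -> (y | y)) = 1 | 2 = 2
No assignment yields a value below 2, so this is the minimum.

2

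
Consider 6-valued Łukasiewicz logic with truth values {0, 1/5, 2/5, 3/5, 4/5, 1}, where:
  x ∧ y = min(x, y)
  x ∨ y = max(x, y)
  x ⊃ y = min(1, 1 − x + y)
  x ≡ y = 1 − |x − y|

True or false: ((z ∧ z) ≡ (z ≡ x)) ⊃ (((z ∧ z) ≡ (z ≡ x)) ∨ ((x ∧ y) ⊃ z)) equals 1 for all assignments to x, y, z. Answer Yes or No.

At x = 4/5, y = 0, z = 2/5, for instance:
z ∧ z = 2/5 ∧ 2/5 = 2/5
z ≡ x = 2/5 ≡ 4/5 = 3/5
(z ∧ z) ≡ (z ≡ x) = 2/5 ≡ 3/5 = 4/5
x ∧ y = 4/5 ∧ 0 = 0
(x ∧ y) ⊃ z = 0 ⊃ 2/5 = 1
((z ∧ z) ≡ (z ≡ x)) ∨ ((x ∧ y) ⊃ z) = 4/5 ∨ 1 = 1
((z ∧ z) ≡ (z ≡ x)) ⊃ (((z ∧ z) ≡ (z ≡ x)) ∨ ((x ∧ y) ⊃ z)) = 4/5 ⊃ 1 = 1
and checking the remaining 215 assignments likewise gives ≥ 1 in every case.

Yes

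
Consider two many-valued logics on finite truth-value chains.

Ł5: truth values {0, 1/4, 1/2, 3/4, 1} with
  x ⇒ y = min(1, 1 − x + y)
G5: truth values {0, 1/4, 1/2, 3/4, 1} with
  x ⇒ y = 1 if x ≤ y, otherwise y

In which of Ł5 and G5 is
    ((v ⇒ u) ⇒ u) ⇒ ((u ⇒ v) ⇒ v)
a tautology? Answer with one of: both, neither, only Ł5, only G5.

only Ł5

In Ł5: every assignment gives 1 — tautology.
In G5: at u = 0, v = 1/4 the value is 1/4 — not a tautology.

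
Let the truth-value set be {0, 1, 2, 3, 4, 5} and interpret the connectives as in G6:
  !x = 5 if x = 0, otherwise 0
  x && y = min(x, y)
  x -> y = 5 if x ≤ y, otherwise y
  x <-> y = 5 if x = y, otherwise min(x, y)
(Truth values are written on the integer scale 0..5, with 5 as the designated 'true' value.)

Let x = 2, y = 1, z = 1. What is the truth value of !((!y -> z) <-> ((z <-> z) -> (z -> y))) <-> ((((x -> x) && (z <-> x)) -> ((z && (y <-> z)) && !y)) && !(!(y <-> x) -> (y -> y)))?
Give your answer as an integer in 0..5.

5

!y = !1 = 0
!y -> z = 0 -> 1 = 5
z <-> z = 1 <-> 1 = 5
z -> y = 1 -> 1 = 5
(z <-> z) -> (z -> y) = 5 -> 5 = 5
(!y -> z) <-> ((z <-> z) -> (z -> y)) = 5 <-> 5 = 5
!((!y -> z) <-> ((z <-> z) -> (z -> y))) = !5 = 0
x -> x = 2 -> 2 = 5
z <-> x = 1 <-> 2 = 1
(x -> x) && (z <-> x) = 5 && 1 = 1
y <-> z = 1 <-> 1 = 5
z && (y <-> z) = 1 && 5 = 1
!y = !1 = 0
(z && (y <-> z)) && !y = 1 && 0 = 0
((x -> x) && (z <-> x)) -> ((z && (y <-> z)) && !y) = 1 -> 0 = 0
y <-> x = 1 <-> 2 = 1
!(y <-> x) = !1 = 0
y -> y = 1 -> 1 = 5
!(y <-> x) -> (y -> y) = 0 -> 5 = 5
!(!(y <-> x) -> (y -> y)) = !5 = 0
(((x -> x) && (z <-> x)) -> ((z && (y <-> z)) && !y)) && !(!(y <-> x) -> (y -> y)) = 0 && 0 = 0
!((!y -> z) <-> ((z <-> z) -> (z -> y))) <-> ((((x -> x) && (z <-> x)) -> ((z && (y <-> z)) && !y)) && !(!(y <-> x) -> (y -> y))) = 0 <-> 0 = 5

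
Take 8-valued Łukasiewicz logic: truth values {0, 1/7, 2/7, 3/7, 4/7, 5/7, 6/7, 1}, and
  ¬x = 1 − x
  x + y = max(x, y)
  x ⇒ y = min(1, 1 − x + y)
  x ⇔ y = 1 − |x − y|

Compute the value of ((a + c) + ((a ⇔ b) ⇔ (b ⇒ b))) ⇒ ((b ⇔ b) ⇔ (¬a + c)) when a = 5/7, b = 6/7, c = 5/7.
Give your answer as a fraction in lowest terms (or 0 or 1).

a + c = 5/7 + 5/7 = 5/7
a ⇔ b = 5/7 ⇔ 6/7 = 6/7
b ⇒ b = 6/7 ⇒ 6/7 = 1
(a ⇔ b) ⇔ (b ⇒ b) = 6/7 ⇔ 1 = 6/7
(a + c) + ((a ⇔ b) ⇔ (b ⇒ b)) = 5/7 + 6/7 = 6/7
b ⇔ b = 6/7 ⇔ 6/7 = 1
¬a = ¬5/7 = 2/7
¬a + c = 2/7 + 5/7 = 5/7
(b ⇔ b) ⇔ (¬a + c) = 1 ⇔ 5/7 = 5/7
((a + c) + ((a ⇔ b) ⇔ (b ⇒ b))) ⇒ ((b ⇔ b) ⇔ (¬a + c)) = 6/7 ⇒ 5/7 = 6/7

6/7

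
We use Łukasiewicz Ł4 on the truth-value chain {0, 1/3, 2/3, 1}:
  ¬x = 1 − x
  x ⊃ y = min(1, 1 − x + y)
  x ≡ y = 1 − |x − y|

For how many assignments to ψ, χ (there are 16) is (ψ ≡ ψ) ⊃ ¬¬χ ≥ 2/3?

8

ψ = 0, χ = 0 ↦ 0  <
ψ = 0, χ = 1/3 ↦ 1/3  <
ψ = 0, χ = 2/3 ↦ 2/3  ≥
ψ = 0, χ = 1 ↦ 1  ≥
ψ = 1/3, χ = 0 ↦ 0  <
ψ = 1/3, χ = 1/3 ↦ 1/3  <
ψ = 1/3, χ = 2/3 ↦ 2/3  ≥
ψ = 1/3, χ = 1 ↦ 1  ≥
ψ = 2/3, χ = 0 ↦ 0  <
ψ = 2/3, χ = 1/3 ↦ 1/3  <
ψ = 2/3, χ = 2/3 ↦ 2/3  ≥
ψ = 2/3, χ = 1 ↦ 1  ≥
ψ = 1, χ = 0 ↦ 0  <
ψ = 1, χ = 1/3 ↦ 1/3  <
ψ = 1, χ = 2/3 ↦ 2/3  ≥
ψ = 1, χ = 1 ↦ 1  ≥
So 8 of the 16 assignments meet the threshold.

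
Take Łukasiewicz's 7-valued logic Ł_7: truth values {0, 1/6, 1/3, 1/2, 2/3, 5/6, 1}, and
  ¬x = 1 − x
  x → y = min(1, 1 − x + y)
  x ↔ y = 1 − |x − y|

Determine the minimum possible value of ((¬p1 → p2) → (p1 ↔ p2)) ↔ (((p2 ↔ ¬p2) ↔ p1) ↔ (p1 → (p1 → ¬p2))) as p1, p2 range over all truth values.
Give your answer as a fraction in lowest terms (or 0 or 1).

0

Take p1 = 0, p2 = 1/2:
¬p1 = ¬0 = 1
¬p1 → p2 = 1 → 1/2 = 1/2
p1 ↔ p2 = 0 ↔ 1/2 = 1/2
(¬p1 → p2) → (p1 ↔ p2) = 1/2 → 1/2 = 1
¬p2 = ¬1/2 = 1/2
p2 ↔ ¬p2 = 1/2 ↔ 1/2 = 1
(p2 ↔ ¬p2) ↔ p1 = 1 ↔ 0 = 0
¬p2 = ¬1/2 = 1/2
p1 → ¬p2 = 0 → 1/2 = 1
p1 → (p1 → ¬p2) = 0 → 1 = 1
((p2 ↔ ¬p2) ↔ p1) ↔ (p1 → (p1 → ¬p2)) = 0 ↔ 1 = 0
((¬p1 → p2) → (p1 ↔ p2)) ↔ (((p2 ↔ ¬p2) ↔ p1) ↔ (p1 → (p1 → ¬p2))) = 1 ↔ 0 = 0
No assignment yields a value below 0, so this is the minimum.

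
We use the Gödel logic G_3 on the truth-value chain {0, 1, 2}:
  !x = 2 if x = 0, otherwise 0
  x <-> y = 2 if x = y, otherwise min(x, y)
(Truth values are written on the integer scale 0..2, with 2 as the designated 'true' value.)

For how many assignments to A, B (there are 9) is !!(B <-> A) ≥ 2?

A = 0, B = 0 ↦ 2  ≥
A = 0, B = 1 ↦ 0  <
A = 0, B = 2 ↦ 0  <
A = 1, B = 0 ↦ 0  <
A = 1, B = 1 ↦ 2  ≥
A = 1, B = 2 ↦ 2  ≥
A = 2, B = 0 ↦ 0  <
A = 2, B = 1 ↦ 2  ≥
A = 2, B = 2 ↦ 2  ≥
So 5 of the 9 assignments meet the threshold.

5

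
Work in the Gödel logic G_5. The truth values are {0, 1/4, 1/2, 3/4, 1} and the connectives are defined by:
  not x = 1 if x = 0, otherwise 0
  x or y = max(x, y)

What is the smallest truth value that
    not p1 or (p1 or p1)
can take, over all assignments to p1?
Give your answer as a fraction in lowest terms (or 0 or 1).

Take p1 = 1/4:
not p1 = not 1/4 = 0
p1 or p1 = 1/4 or 1/4 = 1/4
not p1 or (p1 or p1) = 0 or 1/4 = 1/4
No assignment yields a value below 1/4, so this is the minimum.

1/4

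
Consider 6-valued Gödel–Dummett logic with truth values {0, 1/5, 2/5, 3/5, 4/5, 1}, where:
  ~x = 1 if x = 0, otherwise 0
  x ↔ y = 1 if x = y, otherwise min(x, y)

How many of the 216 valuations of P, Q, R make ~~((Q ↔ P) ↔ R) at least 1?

value 1: 140 assignments (counts)
value 0: 76 assignments
So 140 of the 216 assignments meet the threshold.

140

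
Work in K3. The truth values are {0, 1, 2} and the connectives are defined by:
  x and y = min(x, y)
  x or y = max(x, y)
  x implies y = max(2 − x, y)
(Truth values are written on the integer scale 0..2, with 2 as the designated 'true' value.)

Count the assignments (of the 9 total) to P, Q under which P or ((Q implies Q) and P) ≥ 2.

3

P = 0, Q = 0 ↦ 0  <
P = 0, Q = 1 ↦ 0  <
P = 0, Q = 2 ↦ 0  <
P = 1, Q = 0 ↦ 1  <
P = 1, Q = 1 ↦ 1  <
P = 1, Q = 2 ↦ 1  <
P = 2, Q = 0 ↦ 2  ≥
P = 2, Q = 1 ↦ 2  ≥
P = 2, Q = 2 ↦ 2  ≥
So 3 of the 9 assignments meet the threshold.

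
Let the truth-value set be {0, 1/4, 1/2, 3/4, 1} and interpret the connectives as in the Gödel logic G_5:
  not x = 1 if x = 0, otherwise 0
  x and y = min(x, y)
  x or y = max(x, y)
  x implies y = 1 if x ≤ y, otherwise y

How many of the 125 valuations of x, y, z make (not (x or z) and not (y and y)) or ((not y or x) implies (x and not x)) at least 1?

value 1: 21 assignments (counts)
value 0: 104 assignments
So 21 of the 125 assignments meet the threshold.

21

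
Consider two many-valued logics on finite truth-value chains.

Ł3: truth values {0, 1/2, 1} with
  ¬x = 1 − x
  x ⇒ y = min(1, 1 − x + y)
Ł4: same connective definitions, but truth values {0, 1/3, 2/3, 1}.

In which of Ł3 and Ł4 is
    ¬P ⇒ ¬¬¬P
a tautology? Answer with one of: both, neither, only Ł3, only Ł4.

both

In Ł3: every assignment gives 1 — tautology.
In Ł4: every assignment gives 1 — tautology.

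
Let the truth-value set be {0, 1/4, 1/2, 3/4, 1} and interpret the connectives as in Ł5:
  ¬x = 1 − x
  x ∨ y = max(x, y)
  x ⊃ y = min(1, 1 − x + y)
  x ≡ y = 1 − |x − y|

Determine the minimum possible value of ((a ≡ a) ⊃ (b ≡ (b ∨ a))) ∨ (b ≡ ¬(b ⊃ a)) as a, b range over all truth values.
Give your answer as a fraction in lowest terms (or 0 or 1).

1/2

Take a = 1, b = 1/2:
a ≡ a = 1 ≡ 1 = 1
b ∨ a = 1/2 ∨ 1 = 1
b ≡ (b ∨ a) = 1/2 ≡ 1 = 1/2
(a ≡ a) ⊃ (b ≡ (b ∨ a)) = 1 ⊃ 1/2 = 1/2
b ⊃ a = 1/2 ⊃ 1 = 1
¬(b ⊃ a) = ¬1 = 0
b ≡ ¬(b ⊃ a) = 1/2 ≡ 0 = 1/2
((a ≡ a) ⊃ (b ≡ (b ∨ a))) ∨ (b ≡ ¬(b ⊃ a)) = 1/2 ∨ 1/2 = 1/2
No assignment yields a value below 1/2, so this is the minimum.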